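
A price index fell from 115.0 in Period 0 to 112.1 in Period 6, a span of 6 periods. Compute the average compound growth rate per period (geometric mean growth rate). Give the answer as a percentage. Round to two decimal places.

-0.42%

Growth factor = (112.1/115.0)^(1/6) = (0.974783)^(1/6) = 0.995752
Growth rate = 0.995752 − 1 = -0.004248 = -0.4248%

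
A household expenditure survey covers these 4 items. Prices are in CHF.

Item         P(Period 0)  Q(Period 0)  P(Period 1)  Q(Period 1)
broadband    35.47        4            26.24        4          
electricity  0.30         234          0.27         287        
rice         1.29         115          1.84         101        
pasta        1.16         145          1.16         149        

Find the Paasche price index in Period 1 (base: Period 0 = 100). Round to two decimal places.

Paasche price index uses current-period quantities as weights.
ΣP(Period 1)·Q(Period 1) = 26.24×4 + 0.27×287 + 1.84×101 + 1.16×149 = 104.96 + 77.49 + 185.84 + 172.84 = 541.13
ΣP(Period 0)·Q(Period 1) = 35.47×4 + 0.30×287 + 1.29×101 + 1.16×149 = 141.88 + 86.1 + 130.29 + 172.84 = 531.11
Index = 541.13 / 531.11 × 100 = 101.8866

101.89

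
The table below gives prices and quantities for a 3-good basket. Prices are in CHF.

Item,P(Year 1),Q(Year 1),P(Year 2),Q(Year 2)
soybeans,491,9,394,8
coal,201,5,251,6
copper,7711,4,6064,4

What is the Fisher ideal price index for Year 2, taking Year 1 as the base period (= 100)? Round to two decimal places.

80.24

Laspeyres component (base-period weights):
ΣP(Year 2)Q(Year 1) = 394×9 + 251×5 + 6064×4 = 3546 + 1255 + 24256 = 29057
ΣP(Year 1)Q(Year 1) = 491×9 + 201×5 + 7711×4 = 4419 + 1005 + 30844 = 36268
L = 29057 / 36268 × 100 = 80.1175
Paasche component (current-period weights):
ΣP(Year 2)Q(Year 2) = 394×8 + 251×6 + 6064×4 = 3152 + 1506 + 24256 = 28914
ΣP(Year 1)Q(Year 2) = 491×8 + 201×6 + 7711×4 = 3928 + 1206 + 30844 = 35978
P = 28914 / 35978 × 100 = 80.3658
Fisher = √(L × P) = √(80.1175 × 80.3658) = 80.2415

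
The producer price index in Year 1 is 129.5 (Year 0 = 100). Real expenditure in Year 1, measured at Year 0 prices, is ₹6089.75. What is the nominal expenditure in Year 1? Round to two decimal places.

7886.23

Nominal = Real × (Index/100) = 6089.75 × (129.5/100)
        = 6089.75 × 1.295 = 7886.2262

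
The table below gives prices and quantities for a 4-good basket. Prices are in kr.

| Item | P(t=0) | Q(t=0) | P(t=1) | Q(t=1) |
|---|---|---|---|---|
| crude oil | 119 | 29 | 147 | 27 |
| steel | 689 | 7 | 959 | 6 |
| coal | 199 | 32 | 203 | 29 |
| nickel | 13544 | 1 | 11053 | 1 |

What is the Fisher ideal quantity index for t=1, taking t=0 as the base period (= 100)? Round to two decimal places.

Laspeyres component (base-period weights):
ΣP(t=0)Q(t=1) = 119×27 + 689×6 + 199×29 + 13544×1 = 3213 + 4134 + 5771 + 13544 = 26662
ΣP(t=0)Q(t=0) = 119×29 + 689×7 + 199×32 + 13544×1 = 3451 + 4823 + 6368 + 13544 = 28186
L = 26662 / 28186 × 100 = 94.5931
Paasche component (current-period weights):
ΣP(t=1)Q(t=1) = 147×27 + 959×6 + 203×29 + 11053×1 = 3969 + 5754 + 5887 + 11053 = 26663
ΣP(t=1)Q(t=0) = 147×29 + 959×7 + 203×32 + 11053×1 = 4263 + 6713 + 6496 + 11053 = 28525
P = 26663 / 28525 × 100 = 93.4724
Fisher = √(L × P) = √(94.5931 × 93.4724) = 94.0311

94.03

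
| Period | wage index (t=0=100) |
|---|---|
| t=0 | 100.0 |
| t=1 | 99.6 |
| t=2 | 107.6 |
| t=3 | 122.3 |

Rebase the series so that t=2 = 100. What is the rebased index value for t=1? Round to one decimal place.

Rebased(t=1) = 99.6 / 107.6 × 100 = 92.5651

92.6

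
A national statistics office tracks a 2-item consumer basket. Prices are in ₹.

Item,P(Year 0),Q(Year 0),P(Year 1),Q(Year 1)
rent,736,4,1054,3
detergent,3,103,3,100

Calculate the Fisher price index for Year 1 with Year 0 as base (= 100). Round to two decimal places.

Laspeyres component (base-period weights):
ΣP(Year 1)Q(Year 0) = 1054×4 + 3×103 = 4216 + 309 = 4525
ΣP(Year 0)Q(Year 0) = 736×4 + 3×103 = 2944 + 309 = 3253
L = 4525 / 3253 × 100 = 139.1024
Paasche component (current-period weights):
ΣP(Year 1)Q(Year 1) = 1054×3 + 3×100 = 3162 + 300 = 3462
ΣP(Year 0)Q(Year 1) = 736×3 + 3×100 = 2208 + 300 = 2508
P = 3462 / 2508 × 100 = 138.0383
Fisher = √(L × P) = √(139.1024 × 138.0383) = 138.5693

138.57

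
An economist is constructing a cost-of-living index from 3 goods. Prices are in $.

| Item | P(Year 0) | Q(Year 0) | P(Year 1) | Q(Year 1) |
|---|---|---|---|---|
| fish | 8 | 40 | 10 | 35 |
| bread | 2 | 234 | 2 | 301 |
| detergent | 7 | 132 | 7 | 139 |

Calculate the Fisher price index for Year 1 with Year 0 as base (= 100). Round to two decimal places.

Laspeyres component (base-period weights):
ΣP(Year 1)Q(Year 0) = 10×40 + 2×234 + 7×132 = 400 + 468 + 924 = 1792
ΣP(Year 0)Q(Year 0) = 8×40 + 2×234 + 7×132 = 320 + 468 + 924 = 1712
L = 1792 / 1712 × 100 = 104.6729
Paasche component (current-period weights):
ΣP(Year 1)Q(Year 1) = 10×35 + 2×301 + 7×139 = 350 + 602 + 973 = 1925
ΣP(Year 0)Q(Year 1) = 8×35 + 2×301 + 7×139 = 280 + 602 + 973 = 1855
P = 1925 / 1855 × 100 = 103.7736
Fisher = √(L × P) = √(104.6729 × 103.7736) = 104.2223

104.22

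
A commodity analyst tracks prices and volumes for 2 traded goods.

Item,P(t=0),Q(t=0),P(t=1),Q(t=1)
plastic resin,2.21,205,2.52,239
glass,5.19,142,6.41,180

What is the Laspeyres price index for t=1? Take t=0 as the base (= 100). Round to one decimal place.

119.9

Laspeyres price index uses base-period quantities as weights.
ΣP(t=1)·Q(t=0) = 2.52×205 + 6.41×142 = 516.6 + 910.22 = 1426.82
ΣP(t=0)·Q(t=0) = 2.21×205 + 5.19×142 = 453.05 + 736.98 = 1190.03
Index = 1426.82 / 1190.03 × 100 = 119.8978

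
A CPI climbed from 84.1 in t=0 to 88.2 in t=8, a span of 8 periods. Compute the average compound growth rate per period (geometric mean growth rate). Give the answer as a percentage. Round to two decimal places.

0.60%

Growth factor = (88.2/84.1)^(1/8) = (1.048751)^(1/8) = 1.005968
Growth rate = 1.005968 − 1 = 0.005968 = 0.5968%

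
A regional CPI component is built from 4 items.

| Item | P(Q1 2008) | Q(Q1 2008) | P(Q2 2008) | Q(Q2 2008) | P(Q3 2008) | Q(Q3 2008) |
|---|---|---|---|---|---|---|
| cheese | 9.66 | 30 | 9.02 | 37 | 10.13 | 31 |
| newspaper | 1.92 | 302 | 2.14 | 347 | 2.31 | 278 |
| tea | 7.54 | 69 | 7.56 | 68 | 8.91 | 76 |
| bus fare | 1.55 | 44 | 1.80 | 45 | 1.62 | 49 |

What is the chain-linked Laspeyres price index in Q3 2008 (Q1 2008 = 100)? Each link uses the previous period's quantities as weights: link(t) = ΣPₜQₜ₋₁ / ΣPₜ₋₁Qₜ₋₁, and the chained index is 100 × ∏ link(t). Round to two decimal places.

Link Q1 2008→Q2 2008:
ΣP(Q2 2008)Q(Q1 2008) = 9.02×30 + 2.14×302 + 7.56×69 + 1.80×44 = 270.6 + 646.28 + 521.64 + 79.2 = 1517.72
ΣP(Q1 2008)Q(Q1 2008) = 9.66×30 + 1.92×302 + 7.54×69 + 1.55×44 = 289.8 + 579.84 + 520.26 + 68.2 = 1458.1
link = 1517.72/1458.1 = 1.040889
Link Q2 2008→Q3 2008:
ΣP(Q3 2008)Q(Q2 2008) = 10.13×37 + 2.31×347 + 8.91×68 + 1.62×45 = 374.81 + 801.57 + 605.88 + 72.9 = 1855.16
ΣP(Q2 2008)Q(Q2 2008) = 9.02×37 + 2.14×347 + 7.56×68 + 1.80×45 = 333.74 + 742.58 + 514.08 + 81 = 1671.4
link = 1855.16/1671.4 = 1.109944
Chained index = 100 × 1.040889 × 1.109944 = 115.5328

115.53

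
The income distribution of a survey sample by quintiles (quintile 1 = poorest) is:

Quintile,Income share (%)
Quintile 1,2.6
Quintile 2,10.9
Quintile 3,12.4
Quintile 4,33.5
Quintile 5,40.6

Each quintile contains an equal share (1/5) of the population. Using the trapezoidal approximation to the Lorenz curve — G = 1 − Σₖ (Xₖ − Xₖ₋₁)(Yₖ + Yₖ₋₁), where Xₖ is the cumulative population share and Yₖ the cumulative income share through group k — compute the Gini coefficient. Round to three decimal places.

Cumulative income shares Yₖ: 0.0260, 0.1350, 0.2590, 0.5940, 1.0000
Σ (Xₖ−Xₖ₋₁)(Yₖ+Yₖ₋₁) = (1/5)(0.0260+0.0000) + (1/5)(0.1350+0.0260) + (1/5)(0.2590+0.1350) + (1/5)(0.5940+0.2590) + (1/5)(1.0000+0.5940)
  = 0.0052 + 0.0322 + 0.0788 + 0.1706 + 0.3188 = 0.6056
G = 1 − 0.6056 = 0.3944

0.394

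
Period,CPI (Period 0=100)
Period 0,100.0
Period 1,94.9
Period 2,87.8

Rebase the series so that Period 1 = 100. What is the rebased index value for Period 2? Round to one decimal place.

92.5

Rebased(Period 2) = 87.8 / 94.9 × 100 = 92.5184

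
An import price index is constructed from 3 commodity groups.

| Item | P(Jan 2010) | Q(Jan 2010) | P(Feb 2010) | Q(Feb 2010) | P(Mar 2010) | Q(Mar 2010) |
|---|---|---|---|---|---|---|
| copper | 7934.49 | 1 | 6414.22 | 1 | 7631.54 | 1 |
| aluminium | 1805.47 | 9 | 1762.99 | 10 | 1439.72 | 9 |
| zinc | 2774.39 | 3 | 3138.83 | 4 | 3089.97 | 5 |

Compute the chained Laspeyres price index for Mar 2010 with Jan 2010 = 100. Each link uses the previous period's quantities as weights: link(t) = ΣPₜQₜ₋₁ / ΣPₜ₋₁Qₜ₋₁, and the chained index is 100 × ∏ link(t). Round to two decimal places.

Link Jan 2010→Feb 2010:
ΣP(Feb 2010)Q(Jan 2010) = 6414.22×1 + 1762.99×9 + 3138.83×3 = 6414.22 + 15866.91 + 9416.49 = 31697.62
ΣP(Jan 2010)Q(Jan 2010) = 7934.49×1 + 1805.47×9 + 2774.39×3 = 7934.49 + 16249.23 + 8323.17 = 32506.89
link = 31697.62/32506.89 = 0.975105
Link Feb 2010→Mar 2010:
ΣP(Mar 2010)Q(Feb 2010) = 7631.54×1 + 1439.72×10 + 3089.97×4 = 7631.54 + 14397.2 + 12359.88 = 34388.62
ΣP(Feb 2010)Q(Feb 2010) = 6414.22×1 + 1762.99×10 + 3138.83×4 = 6414.22 + 17629.9 + 12555.32 = 36599.44
link = 34388.62/36599.44 = 0.939594
Chained index = 100 × 0.975105 × 0.939594 = 91.6203

91.62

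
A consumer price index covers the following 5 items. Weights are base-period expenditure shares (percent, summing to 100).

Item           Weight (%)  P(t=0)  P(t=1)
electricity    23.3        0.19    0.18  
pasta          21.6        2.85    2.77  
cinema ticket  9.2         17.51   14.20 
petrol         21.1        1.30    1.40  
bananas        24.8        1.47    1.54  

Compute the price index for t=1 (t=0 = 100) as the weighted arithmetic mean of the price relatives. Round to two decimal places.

electricity: 23.3 × (0.18/0.19) = 23.3 × 0.947368 = 22.0737
pasta: 21.6 × (2.77/2.85) = 21.6 × 0.971930 = 20.9937
cinema ticket: 9.2 × (14.20/17.51) = 9.2 × 0.810965 = 7.4609
petrol: 21.1 × (1.40/1.30) = 21.1 × 1.076923 = 22.7231
bananas: 24.8 × (1.54/1.47) = 24.8 × 1.047619 = 25.9810
Index = Σ wᵢ·(p₁ᵢ/p₀ᵢ) = 22.0737 + 20.9937 + 7.4609 + 22.7231 + 25.9810 = 99.2323

99.23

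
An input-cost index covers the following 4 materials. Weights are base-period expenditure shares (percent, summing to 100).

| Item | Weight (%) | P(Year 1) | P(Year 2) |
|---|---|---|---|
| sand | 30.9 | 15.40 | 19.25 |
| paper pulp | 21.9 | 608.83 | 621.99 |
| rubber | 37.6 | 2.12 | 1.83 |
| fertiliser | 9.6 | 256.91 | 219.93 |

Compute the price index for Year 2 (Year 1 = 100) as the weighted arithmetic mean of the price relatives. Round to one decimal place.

101.7

sand: 30.9 × (19.25/15.40) = 30.9 × 1.250000 = 38.6250
paper pulp: 21.9 × (621.99/608.83) = 21.9 × 1.021615 = 22.3734
rubber: 37.6 × (1.83/2.12) = 37.6 × 0.863208 = 32.4566
fertiliser: 9.6 × (219.93/256.91) = 9.6 × 0.856059 = 8.2182
Index = Σ wᵢ·(p₁ᵢ/p₀ᵢ) = 38.6250 + 22.3734 + 32.4566 + 8.2182 = 101.6731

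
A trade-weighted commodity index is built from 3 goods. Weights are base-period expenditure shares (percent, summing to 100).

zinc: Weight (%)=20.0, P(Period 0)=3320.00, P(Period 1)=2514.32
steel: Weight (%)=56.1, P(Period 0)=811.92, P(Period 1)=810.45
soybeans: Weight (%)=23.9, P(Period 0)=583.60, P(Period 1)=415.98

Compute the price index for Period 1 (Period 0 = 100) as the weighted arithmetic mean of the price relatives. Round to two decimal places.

88.18

zinc: 20.0 × (2514.32/3320.00) = 20.0 × 0.757325 = 15.1465
steel: 56.1 × (810.45/811.92) = 56.1 × 0.998189 = 55.9984
soybeans: 23.9 × (415.98/583.60) = 23.9 × 0.712783 = 17.0355
Index = Σ wᵢ·(p₁ᵢ/p₀ᵢ) = 15.1465 + 55.9984 + 17.0355 = 88.1804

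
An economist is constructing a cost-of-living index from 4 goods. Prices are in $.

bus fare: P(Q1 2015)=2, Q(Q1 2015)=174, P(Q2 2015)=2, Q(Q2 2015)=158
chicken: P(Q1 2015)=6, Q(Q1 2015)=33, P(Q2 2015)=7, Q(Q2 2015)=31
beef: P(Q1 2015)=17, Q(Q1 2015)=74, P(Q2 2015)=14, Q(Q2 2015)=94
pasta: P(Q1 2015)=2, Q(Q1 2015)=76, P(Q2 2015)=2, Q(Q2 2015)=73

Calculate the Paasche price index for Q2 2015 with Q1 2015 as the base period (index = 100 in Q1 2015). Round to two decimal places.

Paasche price index uses current-period quantities as weights.
ΣP(Q2 2015)·Q(Q2 2015) = 2×158 + 7×31 + 14×94 + 2×73 = 316 + 217 + 1316 + 146 = 1995
ΣP(Q1 2015)·Q(Q2 2015) = 2×158 + 6×31 + 17×94 + 2×73 = 316 + 186 + 1598 + 146 = 2246
Index = 1995 / 2246 × 100 = 88.8246

88.82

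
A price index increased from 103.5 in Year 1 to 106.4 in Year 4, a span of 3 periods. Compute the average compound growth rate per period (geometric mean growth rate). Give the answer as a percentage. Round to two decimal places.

0.93%

Growth factor = (106.4/103.5)^(1/3) = (1.028019)^(1/3) = 1.009254
Growth rate = 1.009254 − 1 = 0.009254 = 0.9254%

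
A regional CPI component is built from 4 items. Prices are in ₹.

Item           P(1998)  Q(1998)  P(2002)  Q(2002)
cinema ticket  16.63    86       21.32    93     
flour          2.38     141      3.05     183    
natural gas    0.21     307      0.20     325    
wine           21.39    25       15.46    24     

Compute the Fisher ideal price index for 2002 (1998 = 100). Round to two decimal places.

115.38

Laspeyres component (base-period weights):
ΣP(2002)Q(1998) = 21.32×86 + 3.05×141 + 0.20×307 + 15.46×25 = 1833.52 + 430.05 + 61.4 + 386.5 = 2711.47
ΣP(1998)Q(1998) = 16.63×86 + 2.38×141 + 0.21×307 + 21.39×25 = 1430.18 + 335.58 + 64.47 + 534.75 = 2364.98
L = 2711.47 / 2364.98 × 100 = 114.6509
Paasche component (current-period weights):
ΣP(2002)Q(2002) = 21.32×93 + 3.05×183 + 0.20×325 + 15.46×24 = 1982.76 + 558.15 + 65 + 371.04 = 2976.95
ΣP(1998)Q(2002) = 16.63×93 + 2.38×183 + 0.21×325 + 21.39×24 = 1546.59 + 435.54 + 68.25 + 513.36 = 2563.74
P = 2976.95 / 2563.74 × 100 = 116.1175
Fisher = √(L × P) = √(114.6509 × 116.1175) = 115.3818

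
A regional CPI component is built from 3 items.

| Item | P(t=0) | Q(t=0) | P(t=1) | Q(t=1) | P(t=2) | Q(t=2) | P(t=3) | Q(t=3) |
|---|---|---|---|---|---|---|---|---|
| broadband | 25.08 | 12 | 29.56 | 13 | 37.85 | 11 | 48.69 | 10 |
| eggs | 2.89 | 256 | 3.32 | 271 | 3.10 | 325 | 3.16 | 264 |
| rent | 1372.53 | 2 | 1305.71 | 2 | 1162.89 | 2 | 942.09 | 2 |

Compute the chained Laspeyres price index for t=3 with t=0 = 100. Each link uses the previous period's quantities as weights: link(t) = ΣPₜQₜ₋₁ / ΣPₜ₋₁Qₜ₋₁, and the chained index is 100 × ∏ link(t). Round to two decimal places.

87.01

Link t=0→t=1:
ΣP(t=1)Q(t=0) = 29.56×12 + 3.32×256 + 1305.71×2 = 354.72 + 849.92 + 2611.42 = 3816.06
ΣP(t=0)Q(t=0) = 25.08×12 + 2.89×256 + 1372.53×2 = 300.96 + 739.84 + 2745.06 = 3785.86
link = 3816.06/3785.86 = 1.007977
Link t=1→t=2:
ΣP(t=2)Q(t=1) = 37.85×13 + 3.10×271 + 1162.89×2 = 492.05 + 840.1 + 2325.78 = 3657.93
ΣP(t=1)Q(t=1) = 29.56×13 + 3.32×271 + 1305.71×2 = 384.28 + 899.72 + 2611.42 = 3895.42
link = 3657.93/3895.42 = 0.939034
Link t=2→t=3:
ΣP(t=3)Q(t=2) = 48.69×11 + 3.16×325 + 942.09×2 = 535.59 + 1027 + 1884.18 = 3446.77
ΣP(t=2)Q(t=2) = 37.85×11 + 3.10×325 + 1162.89×2 = 416.35 + 1007.5 + 2325.78 = 3749.63
link = 3446.77/3749.63 = 0.919229
Chained index = 100 × 1.007977 × 0.939034 × 0.919229 = 87.0073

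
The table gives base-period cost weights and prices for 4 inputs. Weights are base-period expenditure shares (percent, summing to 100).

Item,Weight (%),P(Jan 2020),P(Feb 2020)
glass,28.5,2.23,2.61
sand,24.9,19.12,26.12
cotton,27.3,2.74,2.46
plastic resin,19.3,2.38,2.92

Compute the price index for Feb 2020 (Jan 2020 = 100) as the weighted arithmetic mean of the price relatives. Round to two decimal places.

115.56

glass: 28.5 × (2.61/2.23) = 28.5 × 1.170404 = 33.3565
sand: 24.9 × (26.12/19.12) = 24.9 × 1.366109 = 34.0161
cotton: 27.3 × (2.46/2.74) = 27.3 × 0.897810 = 24.5102
plastic resin: 19.3 × (2.92/2.38) = 19.3 × 1.226891 = 23.6790
Index = Σ wᵢ·(p₁ᵢ/p₀ᵢ) = 33.3565 + 34.0161 + 24.5102 + 23.6790 = 115.5618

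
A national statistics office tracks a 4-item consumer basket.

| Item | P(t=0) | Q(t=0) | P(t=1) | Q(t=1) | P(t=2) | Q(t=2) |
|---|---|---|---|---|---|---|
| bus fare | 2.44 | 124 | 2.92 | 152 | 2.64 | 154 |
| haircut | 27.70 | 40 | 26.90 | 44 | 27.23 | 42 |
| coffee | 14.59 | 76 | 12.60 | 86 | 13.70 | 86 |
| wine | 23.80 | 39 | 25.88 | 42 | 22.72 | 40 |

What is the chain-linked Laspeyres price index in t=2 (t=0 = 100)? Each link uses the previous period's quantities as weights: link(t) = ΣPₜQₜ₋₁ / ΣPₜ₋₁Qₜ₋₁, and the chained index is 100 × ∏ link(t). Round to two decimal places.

97.04

Link t=0→t=1:
ΣP(t=1)Q(t=0) = 2.92×124 + 26.90×40 + 12.60×76 + 25.88×39 = 362.08 + 1076 + 957.6 + 1009.32 = 3405
ΣP(t=0)Q(t=0) = 2.44×124 + 27.70×40 + 14.59×76 + 23.80×39 = 302.56 + 1108 + 1108.84 + 928.2 = 3447.6
link = 3405/3447.6 = 0.987644
Link t=1→t=2:
ΣP(t=2)Q(t=1) = 2.64×152 + 27.23×44 + 13.70×86 + 22.72×42 = 401.28 + 1198.12 + 1178.2 + 954.24 = 3731.84
ΣP(t=1)Q(t=1) = 2.92×152 + 26.90×44 + 12.60×86 + 25.88×42 = 443.84 + 1183.6 + 1083.6 + 1086.96 = 3798
link = 3731.84/3798 = 0.982580
Chained index = 100 × 0.987644 × 0.982580 = 97.0439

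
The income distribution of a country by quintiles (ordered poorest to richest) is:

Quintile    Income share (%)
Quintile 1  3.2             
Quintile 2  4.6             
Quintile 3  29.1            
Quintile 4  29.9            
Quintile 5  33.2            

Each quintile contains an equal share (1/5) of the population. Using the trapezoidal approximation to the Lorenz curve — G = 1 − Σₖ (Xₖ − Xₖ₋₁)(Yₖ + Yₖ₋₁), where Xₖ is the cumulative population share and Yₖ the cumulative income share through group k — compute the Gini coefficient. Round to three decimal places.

0.341

Cumulative income shares Yₖ: 0.0320, 0.0780, 0.3690, 0.6680, 1.0000
Σ (Xₖ−Xₖ₋₁)(Yₖ+Yₖ₋₁) = (1/5)(0.0320+0.0000) + (1/5)(0.0780+0.0320) + (1/5)(0.3690+0.0780) + (1/5)(0.6680+0.3690) + (1/5)(1.0000+0.6680)
  = 0.0064 + 0.0220 + 0.0894 + 0.2074 + 0.3336 = 0.6588
G = 1 − 0.6588 = 0.3412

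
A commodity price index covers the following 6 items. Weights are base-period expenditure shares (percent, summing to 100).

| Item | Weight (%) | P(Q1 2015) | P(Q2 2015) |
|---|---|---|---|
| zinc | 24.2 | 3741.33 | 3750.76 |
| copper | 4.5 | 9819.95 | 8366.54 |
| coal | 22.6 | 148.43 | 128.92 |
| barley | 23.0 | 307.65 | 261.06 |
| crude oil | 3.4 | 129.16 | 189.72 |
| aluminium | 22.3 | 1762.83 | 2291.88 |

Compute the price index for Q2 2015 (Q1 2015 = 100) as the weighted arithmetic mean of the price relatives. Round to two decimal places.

101.23

zinc: 24.2 × (3750.76/3741.33) = 24.2 × 1.002520 = 24.2610
copper: 4.5 × (8366.54/9819.95) = 4.5 × 0.851994 = 3.8340
coal: 22.6 × (128.92/148.43) = 22.6 × 0.868558 = 19.6294
barley: 23.0 × (261.06/307.65) = 23.0 × 0.848562 = 19.5169
crude oil: 3.4 × (189.72/129.16) = 3.4 × 1.468876 = 4.9942
aluminium: 22.3 × (2291.88/1762.83) = 22.3 × 1.300114 = 28.9925
Index = Σ wᵢ·(p₁ᵢ/p₀ᵢ) = 24.2610 + 3.8340 + 19.6294 + 19.5169 + 4.9942 + 28.9925 = 101.2280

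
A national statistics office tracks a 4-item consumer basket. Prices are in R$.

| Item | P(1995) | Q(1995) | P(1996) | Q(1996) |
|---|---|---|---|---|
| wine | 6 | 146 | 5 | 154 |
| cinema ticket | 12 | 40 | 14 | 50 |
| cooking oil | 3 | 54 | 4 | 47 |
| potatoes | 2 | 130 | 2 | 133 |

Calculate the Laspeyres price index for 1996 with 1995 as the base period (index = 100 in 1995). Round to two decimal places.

Laspeyres price index uses base-period quantities as weights.
ΣP(1996)·Q(1995) = 5×146 + 14×40 + 4×54 + 2×130 = 730 + 560 + 216 + 260 = 1766
ΣP(1995)·Q(1995) = 6×146 + 12×40 + 3×54 + 2×130 = 876 + 480 + 162 + 260 = 1778
Index = 1766 / 1778 × 100 = 99.3251

99.33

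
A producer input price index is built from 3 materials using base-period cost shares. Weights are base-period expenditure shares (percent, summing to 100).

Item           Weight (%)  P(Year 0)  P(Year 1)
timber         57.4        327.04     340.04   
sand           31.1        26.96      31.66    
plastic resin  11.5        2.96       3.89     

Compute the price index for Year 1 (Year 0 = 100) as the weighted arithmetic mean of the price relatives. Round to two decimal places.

timber: 57.4 × (340.04/327.04) = 57.4 × 1.039750 = 59.6817
sand: 31.1 × (31.66/26.96) = 31.1 × 1.174332 = 36.5217
plastic resin: 11.5 × (3.89/2.96) = 11.5 × 1.314189 = 15.1132
Index = Σ wᵢ·(p₁ᵢ/p₀ᵢ) = 59.6817 + 36.5217 + 15.1132 = 111.3166

111.32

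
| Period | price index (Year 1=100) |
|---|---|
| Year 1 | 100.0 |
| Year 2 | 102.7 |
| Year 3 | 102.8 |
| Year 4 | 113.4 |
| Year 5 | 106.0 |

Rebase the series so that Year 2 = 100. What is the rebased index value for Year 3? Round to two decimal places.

Rebased(Year 3) = 102.8 / 102.7 × 100 = 100.0974

100.10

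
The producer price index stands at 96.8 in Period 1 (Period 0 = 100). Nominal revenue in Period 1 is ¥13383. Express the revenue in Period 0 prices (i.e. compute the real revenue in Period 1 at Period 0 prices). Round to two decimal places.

13825.41

Real = Nominal ÷ (Index/100) = 13383 ÷ (96.8/100)
     = 13383 ÷ 0.968 = 13825.4132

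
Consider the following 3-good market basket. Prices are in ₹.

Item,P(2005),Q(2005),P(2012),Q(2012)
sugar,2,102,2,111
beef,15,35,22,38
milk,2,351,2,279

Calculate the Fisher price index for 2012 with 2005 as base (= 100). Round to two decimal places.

118.41

Laspeyres component (base-period weights):
ΣP(2012)Q(2005) = 2×102 + 22×35 + 2×351 = 204 + 770 + 702 = 1676
ΣP(2005)Q(2005) = 2×102 + 15×35 + 2×351 = 204 + 525 + 702 = 1431
L = 1676 / 1431 × 100 = 117.1209
Paasche component (current-period weights):
ΣP(2012)Q(2012) = 2×111 + 22×38 + 2×279 = 222 + 836 + 558 = 1616
ΣP(2005)Q(2012) = 2×111 + 15×38 + 2×279 = 222 + 570 + 558 = 1350
P = 1616 / 1350 × 100 = 119.7037
Fisher = √(L × P) = √(117.1209 × 119.7037) = 118.4053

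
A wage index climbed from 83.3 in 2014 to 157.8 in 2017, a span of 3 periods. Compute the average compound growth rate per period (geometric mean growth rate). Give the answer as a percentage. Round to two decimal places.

23.73%

Growth factor = (157.8/83.3)^(1/3) = (1.894358)^(1/3) = 1.237335
Growth rate = 1.237335 − 1 = 0.237335 = 23.7335%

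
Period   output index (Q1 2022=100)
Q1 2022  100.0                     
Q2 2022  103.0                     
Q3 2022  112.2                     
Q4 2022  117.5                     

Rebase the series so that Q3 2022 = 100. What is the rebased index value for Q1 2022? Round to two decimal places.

Rebased(Q1 2022) = 100.0 / 112.2 × 100 = 89.1266

89.13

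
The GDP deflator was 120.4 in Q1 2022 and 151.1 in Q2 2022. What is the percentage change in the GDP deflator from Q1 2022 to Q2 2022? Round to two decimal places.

25.50%

Change = (151.1 − 120.4) / 120.4 × 100
       = 30.7 / 120.4 × 100 = 25.4983%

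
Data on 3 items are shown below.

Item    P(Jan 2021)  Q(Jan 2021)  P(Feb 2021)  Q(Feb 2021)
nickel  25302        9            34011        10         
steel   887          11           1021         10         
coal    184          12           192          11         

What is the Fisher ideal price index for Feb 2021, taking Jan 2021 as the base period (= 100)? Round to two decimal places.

Laspeyres component (base-period weights):
ΣP(Feb 2021)Q(Jan 2021) = 34011×9 + 1021×11 + 192×12 = 306099 + 11231 + 2304 = 319634
ΣP(Jan 2021)Q(Jan 2021) = 25302×9 + 887×11 + 184×12 = 227718 + 9757 + 2208 = 239683
L = 319634 / 239683 × 100 = 133.3570
Paasche component (current-period weights):
ΣP(Feb 2021)Q(Feb 2021) = 34011×10 + 1021×10 + 192×11 = 340110 + 10210 + 2112 = 352432
ΣP(Jan 2021)Q(Feb 2021) = 25302×10 + 887×10 + 184×11 = 253020 + 8870 + 2024 = 263914
P = 352432 / 263914 × 100 = 133.5405
Fisher = √(L × P) = √(133.3570 × 133.5405) = 133.4487

133.45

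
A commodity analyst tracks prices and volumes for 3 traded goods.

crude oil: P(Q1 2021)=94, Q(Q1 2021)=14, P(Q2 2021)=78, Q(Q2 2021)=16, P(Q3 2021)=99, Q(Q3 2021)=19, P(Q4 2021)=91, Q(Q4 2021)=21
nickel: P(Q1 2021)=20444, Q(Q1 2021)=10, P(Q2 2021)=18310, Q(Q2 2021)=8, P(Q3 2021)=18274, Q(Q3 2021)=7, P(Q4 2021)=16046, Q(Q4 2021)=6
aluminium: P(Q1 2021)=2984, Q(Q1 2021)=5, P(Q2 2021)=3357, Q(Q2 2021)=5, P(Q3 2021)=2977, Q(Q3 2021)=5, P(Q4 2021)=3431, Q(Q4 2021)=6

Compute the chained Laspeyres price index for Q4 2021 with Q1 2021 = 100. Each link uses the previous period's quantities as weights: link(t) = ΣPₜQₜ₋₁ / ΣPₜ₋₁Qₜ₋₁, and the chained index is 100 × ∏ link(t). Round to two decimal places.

Link Q1 2021→Q2 2021:
ΣP(Q2 2021)Q(Q1 2021) = 78×14 + 18310×10 + 3357×5 = 1092 + 183100 + 16785 = 200977
ΣP(Q1 2021)Q(Q1 2021) = 94×14 + 20444×10 + 2984×5 = 1316 + 204440 + 14920 = 220676
link = 200977/220676 = 0.910733
Link Q2 2021→Q3 2021:
ΣP(Q3 2021)Q(Q2 2021) = 99×16 + 18274×8 + 2977×5 = 1584 + 146192 + 14885 = 162661
ΣP(Q2 2021)Q(Q2 2021) = 78×16 + 18310×8 + 3357×5 = 1248 + 146480 + 16785 = 164513
link = 162661/164513 = 0.988743
Link Q3 2021→Q4 2021:
ΣP(Q4 2021)Q(Q3 2021) = 91×19 + 16046×7 + 3431×5 = 1729 + 112322 + 17155 = 131206
ΣP(Q3 2021)Q(Q3 2021) = 99×19 + 18274×7 + 2977×5 = 1881 + 127918 + 14885 = 144684
link = 131206/144684 = 0.906845
Chained index = 100 × 0.910733 × 0.988743 × 0.906845 = 81.6597

81.66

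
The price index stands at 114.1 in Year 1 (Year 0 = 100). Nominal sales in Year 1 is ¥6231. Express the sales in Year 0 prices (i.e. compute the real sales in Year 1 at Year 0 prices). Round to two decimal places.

Real = Nominal ÷ (Index/100) = 6231 ÷ (114.1/100)
     = 6231 ÷ 1.141 = 5460.9991

5461.00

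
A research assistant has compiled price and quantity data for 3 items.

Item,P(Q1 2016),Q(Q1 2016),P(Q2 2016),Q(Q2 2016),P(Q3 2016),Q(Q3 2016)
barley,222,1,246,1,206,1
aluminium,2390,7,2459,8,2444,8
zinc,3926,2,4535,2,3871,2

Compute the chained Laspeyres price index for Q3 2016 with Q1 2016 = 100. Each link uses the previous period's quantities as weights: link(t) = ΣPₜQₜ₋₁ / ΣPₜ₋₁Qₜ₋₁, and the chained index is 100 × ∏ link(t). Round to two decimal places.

101.46

Link Q1 2016→Q2 2016:
ΣP(Q2 2016)Q(Q1 2016) = 246×1 + 2459×7 + 4535×2 = 246 + 17213 + 9070 = 26529
ΣP(Q1 2016)Q(Q1 2016) = 222×1 + 2390×7 + 3926×2 = 222 + 16730 + 7852 = 24804
link = 26529/24804 = 1.069545
Link Q2 2016→Q3 2016:
ΣP(Q3 2016)Q(Q2 2016) = 206×1 + 2444×8 + 3871×2 = 206 + 19552 + 7742 = 27500
ΣP(Q2 2016)Q(Q2 2016) = 246×1 + 2459×8 + 4535×2 = 246 + 19672 + 9070 = 28988
link = 27500/28988 = 0.948668
Chained index = 100 × 1.069545 × 0.948668 = 101.4644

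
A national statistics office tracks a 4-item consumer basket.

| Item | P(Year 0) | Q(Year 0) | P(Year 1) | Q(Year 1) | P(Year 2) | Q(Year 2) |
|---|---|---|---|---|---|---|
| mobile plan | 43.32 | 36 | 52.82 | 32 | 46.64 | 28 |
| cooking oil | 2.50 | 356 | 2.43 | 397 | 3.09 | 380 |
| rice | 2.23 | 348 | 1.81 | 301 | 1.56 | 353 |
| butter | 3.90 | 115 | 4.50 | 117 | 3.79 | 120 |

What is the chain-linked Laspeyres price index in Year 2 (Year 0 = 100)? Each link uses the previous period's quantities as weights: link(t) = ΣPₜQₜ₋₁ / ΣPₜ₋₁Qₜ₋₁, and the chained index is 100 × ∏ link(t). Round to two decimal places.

103.84

Link Year 0→Year 1:
ΣP(Year 1)Q(Year 0) = 52.82×36 + 2.43×356 + 1.81×348 + 4.50×115 = 1901.52 + 865.08 + 629.88 + 517.5 = 3913.98
ΣP(Year 0)Q(Year 0) = 43.32×36 + 2.50×356 + 2.23×348 + 3.90×115 = 1559.52 + 890 + 776.04 + 448.5 = 3674.06
link = 3913.98/3674.06 = 1.065301
Link Year 1→Year 2:
ΣP(Year 2)Q(Year 1) = 46.64×32 + 3.09×397 + 1.56×301 + 3.79×117 = 1492.48 + 1226.73 + 469.56 + 443.43 = 3632.2
ΣP(Year 1)Q(Year 1) = 52.82×32 + 2.43×397 + 1.81×301 + 4.50×117 = 1690.24 + 964.71 + 544.81 + 526.5 = 3726.26
link = 3632.2/3726.26 = 0.974758
Chained index = 100 × 1.065301 × 0.974758 = 103.8410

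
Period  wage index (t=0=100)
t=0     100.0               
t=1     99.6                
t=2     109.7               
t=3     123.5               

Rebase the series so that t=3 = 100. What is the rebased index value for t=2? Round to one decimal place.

88.8

Rebased(t=2) = 109.7 / 123.5 × 100 = 88.8259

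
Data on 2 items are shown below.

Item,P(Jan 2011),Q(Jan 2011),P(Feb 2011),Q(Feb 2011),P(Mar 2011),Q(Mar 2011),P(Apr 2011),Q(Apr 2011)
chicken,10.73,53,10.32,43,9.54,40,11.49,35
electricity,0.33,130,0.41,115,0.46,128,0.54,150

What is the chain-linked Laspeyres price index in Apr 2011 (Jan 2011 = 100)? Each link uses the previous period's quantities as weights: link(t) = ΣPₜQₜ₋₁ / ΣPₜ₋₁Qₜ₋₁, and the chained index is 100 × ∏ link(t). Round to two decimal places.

Link Jan 2011→Feb 2011:
ΣP(Feb 2011)Q(Jan 2011) = 10.32×53 + 0.41×130 = 546.96 + 53.3 = 600.26
ΣP(Jan 2011)Q(Jan 2011) = 10.73×53 + 0.33×130 = 568.69 + 42.9 = 611.59
link = 600.26/611.59 = 0.981475
Link Feb 2011→Mar 2011:
ΣP(Mar 2011)Q(Feb 2011) = 9.54×43 + 0.46×115 = 410.22 + 52.9 = 463.12
ΣP(Feb 2011)Q(Feb 2011) = 10.32×43 + 0.41×115 = 443.76 + 47.15 = 490.91
link = 463.12/490.91 = 0.943391
Link Mar 2011→Apr 2011:
ΣP(Apr 2011)Q(Mar 2011) = 11.49×40 + 0.54×128 = 459.6 + 69.12 = 528.72
ΣP(Mar 2011)Q(Mar 2011) = 9.54×40 + 0.46×128 = 381.6 + 58.88 = 440.48
link = 528.72/440.48 = 1.200327
Chained index = 100 × 0.981475 × 0.943391 × 1.200327 = 111.1400

111.14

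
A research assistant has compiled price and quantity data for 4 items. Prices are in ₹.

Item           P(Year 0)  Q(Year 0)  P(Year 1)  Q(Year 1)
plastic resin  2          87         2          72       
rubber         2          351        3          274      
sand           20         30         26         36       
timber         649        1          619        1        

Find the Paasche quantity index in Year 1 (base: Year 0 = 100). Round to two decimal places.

Paasche quantity index uses current-period prices as weights.
ΣP(Year 1)·Q(Year 1) = 2×72 + 3×274 + 26×36 + 619×1 = 144 + 822 + 936 + 619 = 2521
ΣP(Year 1)·Q(Year 0) = 2×87 + 3×351 + 26×30 + 619×1 = 174 + 1053 + 780 + 619 = 2626
Index = 2521 / 2626 × 100 = 96.0015

96.00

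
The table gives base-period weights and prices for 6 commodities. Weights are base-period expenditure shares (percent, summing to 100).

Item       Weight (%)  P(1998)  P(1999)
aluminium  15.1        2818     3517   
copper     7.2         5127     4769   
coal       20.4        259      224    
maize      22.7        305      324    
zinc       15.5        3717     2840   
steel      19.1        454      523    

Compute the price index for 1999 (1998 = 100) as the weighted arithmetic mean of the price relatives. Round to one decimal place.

101.1

aluminium: 15.1 × (3517/2818) = 15.1 × 1.248048 = 18.8455
copper: 7.2 × (4769/5127) = 7.2 × 0.930174 = 6.6972
coal: 20.4 × (224/259) = 20.4 × 0.864865 = 17.6432
maize: 22.7 × (324/305) = 22.7 × 1.062295 = 24.1141
zinc: 15.5 × (2840/3717) = 15.5 × 0.764057 = 11.8429
steel: 19.1 × (523/454) = 19.1 × 1.151982 = 22.0029
Index = Σ wᵢ·(p₁ᵢ/p₀ᵢ) = 18.8455 + 6.6972 + 17.6432 + 24.1141 + 11.8429 + 22.0029 = 101.1459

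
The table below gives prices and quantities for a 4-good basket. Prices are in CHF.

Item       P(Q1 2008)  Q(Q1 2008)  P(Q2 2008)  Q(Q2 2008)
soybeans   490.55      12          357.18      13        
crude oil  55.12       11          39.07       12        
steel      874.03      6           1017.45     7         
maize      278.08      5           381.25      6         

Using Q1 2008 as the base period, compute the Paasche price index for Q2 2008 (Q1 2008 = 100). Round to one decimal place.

Paasche price index uses current-period quantities as weights.
ΣP(Q2 2008)·Q(Q2 2008) = 357.18×13 + 39.07×12 + 1017.45×7 + 381.25×6 = 4643.34 + 468.84 + 7122.15 + 2287.5 = 14521.83
ΣP(Q1 2008)·Q(Q2 2008) = 490.55×13 + 55.12×12 + 874.03×7 + 278.08×6 = 6377.15 + 661.44 + 6118.21 + 1668.48 = 14825.28
Index = 14521.83 / 14825.28 × 100 = 97.9532

98.0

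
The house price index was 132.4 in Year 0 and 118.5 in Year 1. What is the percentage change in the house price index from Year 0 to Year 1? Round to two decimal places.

Change = (118.5 − 132.4) / 132.4 × 100
       = -13.9 / 132.4 × 100 = -10.4985%

-10.50%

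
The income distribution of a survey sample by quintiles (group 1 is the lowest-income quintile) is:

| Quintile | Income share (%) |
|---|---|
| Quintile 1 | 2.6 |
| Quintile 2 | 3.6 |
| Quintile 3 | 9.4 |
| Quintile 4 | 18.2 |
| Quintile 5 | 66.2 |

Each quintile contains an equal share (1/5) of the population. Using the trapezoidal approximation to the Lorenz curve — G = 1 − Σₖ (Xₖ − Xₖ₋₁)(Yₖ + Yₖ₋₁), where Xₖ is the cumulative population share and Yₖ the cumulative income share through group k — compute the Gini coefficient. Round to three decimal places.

0.567

Cumulative income shares Yₖ: 0.0260, 0.0620, 0.1560, 0.3380, 1.0000
Σ (Xₖ−Xₖ₋₁)(Yₖ+Yₖ₋₁) = (1/5)(0.0260+0.0000) + (1/5)(0.0620+0.0260) + (1/5)(0.1560+0.0620) + (1/5)(0.3380+0.1560) + (1/5)(1.0000+0.3380)
  = 0.0052 + 0.0176 + 0.0436 + 0.0988 + 0.2676 = 0.4328
G = 1 − 0.4328 = 0.5672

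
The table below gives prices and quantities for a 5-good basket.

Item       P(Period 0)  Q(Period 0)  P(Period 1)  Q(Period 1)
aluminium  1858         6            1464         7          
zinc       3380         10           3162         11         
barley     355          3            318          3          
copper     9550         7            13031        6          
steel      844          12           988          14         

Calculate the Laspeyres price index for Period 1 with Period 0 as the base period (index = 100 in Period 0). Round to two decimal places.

Laspeyres price index uses base-period quantities as weights.
ΣP(Period 1)·Q(Period 0) = 1464×6 + 3162×10 + 318×3 + 13031×7 + 988×12 = 8784 + 31620 + 954 + 91217 + 11856 = 144431
ΣP(Period 0)·Q(Period 0) = 1858×6 + 3380×10 + 355×3 + 9550×7 + 844×12 = 11148 + 33800 + 1065 + 66850 + 10128 = 122991
Index = 144431 / 122991 × 100 = 117.4322

117.43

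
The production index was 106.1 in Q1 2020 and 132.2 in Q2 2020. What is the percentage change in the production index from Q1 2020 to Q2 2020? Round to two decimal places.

Change = (132.2 − 106.1) / 106.1 × 100
       = 26.1 / 106.1 × 100 = 24.5994%

24.60%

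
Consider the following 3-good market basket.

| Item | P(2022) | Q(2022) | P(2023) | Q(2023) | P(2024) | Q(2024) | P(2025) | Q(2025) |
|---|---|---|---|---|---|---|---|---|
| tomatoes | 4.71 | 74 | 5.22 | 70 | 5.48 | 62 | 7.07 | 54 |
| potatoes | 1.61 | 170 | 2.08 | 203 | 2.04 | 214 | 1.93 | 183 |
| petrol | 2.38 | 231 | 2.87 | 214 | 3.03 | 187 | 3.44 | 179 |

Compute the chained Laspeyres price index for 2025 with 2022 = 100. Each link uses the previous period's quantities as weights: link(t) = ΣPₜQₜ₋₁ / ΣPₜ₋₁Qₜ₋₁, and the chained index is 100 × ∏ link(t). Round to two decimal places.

137.43

Link 2022→2023:
ΣP(2023)Q(2022) = 5.22×74 + 2.08×170 + 2.87×231 = 386.28 + 353.6 + 662.97 = 1402.85
ΣP(2022)Q(2022) = 4.71×74 + 1.61×170 + 2.38×231 = 348.54 + 273.7 + 549.78 = 1172.02
link = 1402.85/1172.02 = 1.196951
Link 2023→2024:
ΣP(2024)Q(2023) = 5.48×70 + 2.04×203 + 3.03×214 = 383.6 + 414.12 + 648.42 = 1446.14
ΣP(2023)Q(2023) = 5.22×70 + 2.08×203 + 2.87×214 = 365.4 + 422.24 + 614.18 = 1401.82
link = 1446.14/1401.82 = 1.031616
Link 2024→2025:
ΣP(2025)Q(2024) = 7.07×62 + 1.93×214 + 3.44×187 = 438.34 + 413.02 + 643.28 = 1494.64
ΣP(2024)Q(2024) = 5.48×62 + 2.04×214 + 3.03×187 = 339.76 + 436.56 + 566.61 = 1342.93
link = 1494.64/1342.93 = 1.112969
Chained index = 100 × 1.196951 × 1.031616 × 1.112969 = 137.4287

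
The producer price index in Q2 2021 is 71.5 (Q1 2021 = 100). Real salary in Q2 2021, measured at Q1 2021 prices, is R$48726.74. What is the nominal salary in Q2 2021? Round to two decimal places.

34839.62

Nominal = Real × (Index/100) = 48726.74 × (71.5/100)
        = 48726.74 × 0.715 = 34839.6191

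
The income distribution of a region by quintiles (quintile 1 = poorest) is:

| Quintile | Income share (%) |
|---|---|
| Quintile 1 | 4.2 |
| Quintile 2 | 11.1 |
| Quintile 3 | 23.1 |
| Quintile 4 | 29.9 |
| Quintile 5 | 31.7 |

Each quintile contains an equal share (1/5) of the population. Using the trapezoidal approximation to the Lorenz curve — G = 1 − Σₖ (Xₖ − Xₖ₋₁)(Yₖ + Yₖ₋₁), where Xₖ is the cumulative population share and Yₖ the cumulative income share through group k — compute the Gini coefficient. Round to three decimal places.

Cumulative income shares Yₖ: 0.0420, 0.1530, 0.3840, 0.6830, 1.0000
Σ (Xₖ−Xₖ₋₁)(Yₖ+Yₖ₋₁) = (1/5)(0.0420+0.0000) + (1/5)(0.1530+0.0420) + (1/5)(0.3840+0.1530) + (1/5)(0.6830+0.3840) + (1/5)(1.0000+0.6830)
  = 0.0084 + 0.0390 + 0.1074 + 0.2134 + 0.3366 = 0.7048
G = 1 − 0.7048 = 0.2952

0.295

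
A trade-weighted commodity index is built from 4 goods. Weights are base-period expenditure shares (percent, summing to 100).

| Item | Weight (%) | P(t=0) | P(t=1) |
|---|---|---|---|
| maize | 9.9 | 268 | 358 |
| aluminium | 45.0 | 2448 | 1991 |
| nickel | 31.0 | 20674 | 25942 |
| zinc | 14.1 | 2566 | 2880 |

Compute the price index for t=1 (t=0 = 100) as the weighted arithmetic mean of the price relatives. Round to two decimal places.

maize: 9.9 × (358/268) = 9.9 × 1.335821 = 13.2246
aluminium: 45.0 × (1991/2448) = 45.0 × 0.813317 = 36.5993
nickel: 31.0 × (25942/20674) = 31.0 × 1.254813 = 38.8992
zinc: 14.1 × (2880/2566) = 14.1 × 1.122369 = 15.8254
Index = Σ wᵢ·(p₁ᵢ/p₀ᵢ) = 13.2246 + 36.5993 + 38.8992 + 15.8254 = 104.5485

104.55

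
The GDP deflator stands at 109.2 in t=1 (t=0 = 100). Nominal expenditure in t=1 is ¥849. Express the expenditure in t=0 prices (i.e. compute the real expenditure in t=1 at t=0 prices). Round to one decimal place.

Real = Nominal ÷ (Index/100) = 849 ÷ (109.2/100)
     = 849 ÷ 1.092 = 777.4725

777.5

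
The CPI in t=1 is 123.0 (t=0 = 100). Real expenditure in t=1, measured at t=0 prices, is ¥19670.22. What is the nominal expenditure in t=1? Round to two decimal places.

Nominal = Real × (Index/100) = 19670.22 × (123.0/100)
        = 19670.22 × 1.230 = 24194.3706

24194.37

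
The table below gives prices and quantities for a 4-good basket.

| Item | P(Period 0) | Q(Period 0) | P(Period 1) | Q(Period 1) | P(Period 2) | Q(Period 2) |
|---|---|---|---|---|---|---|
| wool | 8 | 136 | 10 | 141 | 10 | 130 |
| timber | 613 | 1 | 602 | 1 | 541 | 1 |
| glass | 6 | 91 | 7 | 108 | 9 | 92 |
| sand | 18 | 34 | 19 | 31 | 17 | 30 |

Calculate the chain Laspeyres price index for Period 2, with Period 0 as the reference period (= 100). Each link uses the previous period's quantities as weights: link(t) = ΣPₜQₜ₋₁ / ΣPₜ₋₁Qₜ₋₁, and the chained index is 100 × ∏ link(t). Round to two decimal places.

Link Period 0→Period 1:
ΣP(Period 1)Q(Period 0) = 10×136 + 602×1 + 7×91 + 19×34 = 1360 + 602 + 637 + 646 = 3245
ΣP(Period 0)Q(Period 0) = 8×136 + 613×1 + 6×91 + 18×34 = 1088 + 613 + 546 + 612 = 2859
link = 3245/2859 = 1.135012
Link Period 1→Period 2:
ΣP(Period 2)Q(Period 1) = 10×141 + 541×1 + 9×108 + 17×31 = 1410 + 541 + 972 + 527 = 3450
ΣP(Period 1)Q(Period 1) = 10×141 + 602×1 + 7×108 + 19×31 = 1410 + 602 + 756 + 589 = 3357
link = 3450/3357 = 1.027703
Chained index = 100 × 1.135012 × 1.027703 = 116.6456

116.65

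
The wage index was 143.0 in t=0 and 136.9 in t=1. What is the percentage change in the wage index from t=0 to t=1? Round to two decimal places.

-4.27%

Change = (136.9 − 143.0) / 143.0 × 100
       = -6.1 / 143.0 × 100 = -4.2657%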